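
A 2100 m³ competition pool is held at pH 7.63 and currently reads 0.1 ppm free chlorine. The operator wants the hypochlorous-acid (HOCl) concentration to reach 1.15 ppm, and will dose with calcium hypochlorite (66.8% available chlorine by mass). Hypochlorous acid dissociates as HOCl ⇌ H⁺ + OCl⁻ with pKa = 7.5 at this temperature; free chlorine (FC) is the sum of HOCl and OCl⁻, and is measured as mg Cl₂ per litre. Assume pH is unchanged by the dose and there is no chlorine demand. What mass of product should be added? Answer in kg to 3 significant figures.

Volume: 2100 m³ = 2,100,000 L.
[OCl⁻]/[HOCl] = 10^(pH − pKa) = 10^(7.63 − 7.5) = 1.349; fraction as HOCl = 1/(1 + 1.349) = 0.4257.
Free chlorine required for 1.15 ppm HOCl: 1.15 / 0.4257 = 2.701 ppm.
FC to add: 2.701 − 0.1 = 2.601 mg/L as Cl₂.
Cl₂ equivalent: 2.601 mg/L × 2,100,000 L = 5463 g.
Product at 66.8% available Cl: 5463 / 0.668 = 8178 g.

8.18 kg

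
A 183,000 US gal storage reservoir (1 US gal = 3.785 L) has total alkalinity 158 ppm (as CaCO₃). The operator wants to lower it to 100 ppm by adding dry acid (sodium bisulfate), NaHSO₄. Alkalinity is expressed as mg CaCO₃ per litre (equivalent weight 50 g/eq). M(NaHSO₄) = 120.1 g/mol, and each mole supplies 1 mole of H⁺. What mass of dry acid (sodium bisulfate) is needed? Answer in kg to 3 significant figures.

96.5 kg

Volume: 183,000 US gal × 3.785 L/gal = 692,655 L.
Alkalinity to neutralize: (158 − 100) = 58 mg/L as CaCO₃ × 692,655 L = 40,170 g as CaCO₃.
Equivalents of H⁺ required: 40,170 ÷ 50 g/eq = 803.5 eq = 803.5 mol NaHSO₄.
Mass of NaHSO₄: 803.5 × 120.1 = 96,500 g.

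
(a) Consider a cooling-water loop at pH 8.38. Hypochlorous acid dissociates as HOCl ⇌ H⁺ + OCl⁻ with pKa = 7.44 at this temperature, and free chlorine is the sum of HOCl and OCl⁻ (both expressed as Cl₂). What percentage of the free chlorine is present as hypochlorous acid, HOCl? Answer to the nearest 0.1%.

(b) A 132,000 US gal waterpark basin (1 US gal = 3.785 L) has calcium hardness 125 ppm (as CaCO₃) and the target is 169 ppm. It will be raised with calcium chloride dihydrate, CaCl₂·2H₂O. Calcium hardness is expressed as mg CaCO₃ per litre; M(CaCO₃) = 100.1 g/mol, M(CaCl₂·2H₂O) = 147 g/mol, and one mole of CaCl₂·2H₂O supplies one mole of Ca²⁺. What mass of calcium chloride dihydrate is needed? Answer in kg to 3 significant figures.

(a) [OCl⁻]/[HOCl] = 10^(pH − pKa) = 10^(8.38 − 7.44) = 10^0.94 = 8.71.
(a) Fraction as HOCl = 1 / (1 + 8.71) = 0.103.

(b) Volume: 132,000 US gal × 3.785 L/gal = 499,620 L.
(b) Hardness to add: (169 − 125) = 44 mg/L as CaCO₃ × 499,620 L = 21,980 g as CaCO₃.
(b) Moles of Ca²⁺ (1 mol Ca²⁺ ≡ 1 mol CaCO₃): 21,980 / 100.1 g/mol = 219.6 mol.
(b) Mass of CaCl₂·2H₂O: 219.6 × 147 = 32,280 g.

(a) 10.3%; (b) 32.3 kg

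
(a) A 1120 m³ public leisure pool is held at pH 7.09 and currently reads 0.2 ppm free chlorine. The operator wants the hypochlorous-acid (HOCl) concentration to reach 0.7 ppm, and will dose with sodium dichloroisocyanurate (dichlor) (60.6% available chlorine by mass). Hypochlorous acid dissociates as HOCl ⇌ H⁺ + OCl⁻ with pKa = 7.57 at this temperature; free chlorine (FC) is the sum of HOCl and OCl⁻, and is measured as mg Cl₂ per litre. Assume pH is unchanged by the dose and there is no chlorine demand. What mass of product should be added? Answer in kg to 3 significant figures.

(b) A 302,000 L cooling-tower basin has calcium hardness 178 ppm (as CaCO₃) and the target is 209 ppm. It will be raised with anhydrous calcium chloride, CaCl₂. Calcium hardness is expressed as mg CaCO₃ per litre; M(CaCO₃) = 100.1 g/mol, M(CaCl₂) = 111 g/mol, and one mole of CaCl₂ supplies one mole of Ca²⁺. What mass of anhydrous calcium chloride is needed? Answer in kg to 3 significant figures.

(a) 1.35 kg; (b) 10.4 kg

(a) Volume: 1120 m³ = 1,120,000 L.
(a) [OCl⁻]/[HOCl] = 10^(pH − pKa) = 10^(7.09 − 7.57) = 0.3311; fraction as HOCl = 1/(1 + 0.3311) = 0.7512.
(a) Free chlorine required for 0.7 ppm HOCl: 0.7 / 0.7512 = 0.9318 ppm.
(a) FC to add: 0.9318 − 0.2 = 0.7318 mg/L as Cl₂.
(a) Cl₂ equivalent: 0.7318 mg/L × 1,120,000 L = 819.6 g.
(a) Product at 60.6% available Cl: 819.6 / 0.606 = 1352 g.

(b) Hardness to add: (209 − 178) = 31 mg/L as CaCO₃ × 302,000 L = 9362 g as CaCO₃.
(b) Moles of Ca²⁺ (1 mol Ca²⁺ ≡ 1 mol CaCO₃): 9362 / 100.1 g/mol = 93.53 mol.
(b) Mass of CaCl₂: 93.53 × 111 = 10,380 g.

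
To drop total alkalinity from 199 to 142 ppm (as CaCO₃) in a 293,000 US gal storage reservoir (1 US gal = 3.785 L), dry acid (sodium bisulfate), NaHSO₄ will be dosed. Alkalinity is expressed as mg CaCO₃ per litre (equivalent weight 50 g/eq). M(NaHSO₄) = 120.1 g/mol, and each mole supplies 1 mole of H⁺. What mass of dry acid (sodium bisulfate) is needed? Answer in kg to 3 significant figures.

Volume: 293,000 US gal × 3.785 L/gal = 1,109,005 L.
Alkalinity to neutralize: (199 − 142) = 57 mg/L as CaCO₃ × 1,109,005 L = 63,210 g as CaCO₃.
Equivalents of H⁺ required: 63,210 ÷ 50 g/eq = 1264 eq = 1264 mol NaHSO₄.
Mass of NaHSO₄: 1264 × 120.1 = 151,800 g.

152 kg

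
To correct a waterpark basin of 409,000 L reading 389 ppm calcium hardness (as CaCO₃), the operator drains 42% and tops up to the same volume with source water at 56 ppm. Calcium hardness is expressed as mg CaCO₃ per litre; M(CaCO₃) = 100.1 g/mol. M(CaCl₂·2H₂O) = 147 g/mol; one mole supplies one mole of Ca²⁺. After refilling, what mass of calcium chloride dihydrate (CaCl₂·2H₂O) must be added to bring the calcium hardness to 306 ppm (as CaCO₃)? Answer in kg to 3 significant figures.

After draining 42% and refilling: 389 × 0.58 + 56 × 0.42 = 249.14 ppm.
Deficit to target: 306 − 249.14 = 56.86 mg/L.
As CaCO₃: 56.86 mg/L × 409,000 L = 23,260 g; ÷ 100.1 = 232.3 mol Ca²⁺.
Mass: 232.3 × 147 = 34,150 g.

34.2 kg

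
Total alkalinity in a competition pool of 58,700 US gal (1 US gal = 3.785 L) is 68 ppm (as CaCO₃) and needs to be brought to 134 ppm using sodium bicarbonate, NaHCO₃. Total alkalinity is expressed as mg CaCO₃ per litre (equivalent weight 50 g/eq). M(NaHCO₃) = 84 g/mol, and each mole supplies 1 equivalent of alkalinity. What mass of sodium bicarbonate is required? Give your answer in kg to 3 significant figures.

Volume: 58,700 US gal × 3.785 L/gal = 222,180 L.
Alkalinity to add: (134 − 68) = 66 mg/L as CaCO₃ × 222,180 L = 14,660 g as CaCO₃.
Equivalents: 14,660 g ÷ 50 g/eq = 293.3 eq.
NaHCO₃ supplies 1 eq per mole → 293.3 mol.
Mass: 293.3 mol × 84 g/mol = 24,640 g.

24.6 kg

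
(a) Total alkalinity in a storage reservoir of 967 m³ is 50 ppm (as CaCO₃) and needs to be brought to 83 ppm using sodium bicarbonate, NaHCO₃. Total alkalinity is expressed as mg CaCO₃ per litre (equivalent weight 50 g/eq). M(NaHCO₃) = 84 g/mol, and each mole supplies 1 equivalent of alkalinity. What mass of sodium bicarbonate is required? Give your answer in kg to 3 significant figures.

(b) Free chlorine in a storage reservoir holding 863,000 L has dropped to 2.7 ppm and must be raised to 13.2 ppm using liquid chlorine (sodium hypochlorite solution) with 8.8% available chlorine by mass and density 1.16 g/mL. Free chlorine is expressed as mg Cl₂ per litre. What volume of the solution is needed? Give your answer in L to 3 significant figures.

(a) Volume: 967 m³ = 967,000 L.
(a) Alkalinity to add: (83 − 50) = 33 mg/L as CaCO₃ × 967,000 L = 31,910 g as CaCO₃.
(a) Equivalents: 31,910 g ÷ 50 g/eq = 638.2 eq.
(a) NaHCO₃ supplies 1 eq per mole → 638.2 mol.
(a) Mass: 638.2 mol × 84 g/mol = 53,610 g.

(b) Chlorine deficit: 13.2 − 2.7 = 10.5 ppm = 10.5 mg/L as Cl₂.
(b) Cl₂ equivalent needed: 10.5 mg/L × 863,000 L = 9,062,000 mg = 9062 g.
(b) Product at 8.8% available chlorine: 9062 / 0.088 = 103,000 g.
(b) Volume at density 1.16 g/mL: 103,000 g ÷ 1.16 g/mL = 88,770 mL.

(a) 53.6 kg; (b) 88.8 L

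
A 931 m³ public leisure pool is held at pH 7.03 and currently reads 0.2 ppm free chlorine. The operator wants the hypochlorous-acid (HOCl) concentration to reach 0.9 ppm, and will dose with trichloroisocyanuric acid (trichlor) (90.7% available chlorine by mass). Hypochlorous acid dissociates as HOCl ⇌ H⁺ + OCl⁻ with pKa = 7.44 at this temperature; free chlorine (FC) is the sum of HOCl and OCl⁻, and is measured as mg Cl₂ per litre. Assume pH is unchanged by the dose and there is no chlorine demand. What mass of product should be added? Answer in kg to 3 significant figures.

1.08 kg

Volume: 931 m³ = 931,000 L.
[OCl⁻]/[HOCl] = 10^(pH − pKa) = 10^(7.03 − 7.44) = 0.389; fraction as HOCl = 1/(1 + 0.389) = 0.7199.
Free chlorine required for 0.9 ppm HOCl: 0.9 / 0.7199 = 1.25 ppm.
FC to add: 1.25 − 0.2 = 1.05 mg/L as Cl₂.
Cl₂ equivalent: 1.05 mg/L × 931,000 L = 977.7 g.
Product at 90.7% available Cl: 977.7 / 0.907 = 1078 g.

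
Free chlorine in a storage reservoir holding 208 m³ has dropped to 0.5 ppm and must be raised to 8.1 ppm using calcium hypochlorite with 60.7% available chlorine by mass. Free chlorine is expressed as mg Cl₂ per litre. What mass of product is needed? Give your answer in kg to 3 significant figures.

2.60 kg

Volume: 208 m³ = 208,000 L.
Chlorine deficit: 8.1 − 0.5 = 7.6 ppm = 7.6 mg/L as Cl₂.
Cl₂ equivalent needed: 7.6 mg/L × 208,000 L = 1,581,000 mg = 1581 g.
Product at 60.7% available chlorine: 1581 / 0.607 = 2604 g.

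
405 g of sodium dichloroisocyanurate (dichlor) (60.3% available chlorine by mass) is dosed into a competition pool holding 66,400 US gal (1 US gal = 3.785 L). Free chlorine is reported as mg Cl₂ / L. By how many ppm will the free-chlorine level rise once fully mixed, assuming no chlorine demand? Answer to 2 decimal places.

Volume: 66,400 US gal × 3.785 L/gal = 251,324 L.
Available chlorine delivered: 405 g × 0.603 = 244.2 g as Cl₂.
Concentration rise: 244.2 g / 251,324 L = 0.9717 mg/L = 0.97 ppm.

0.97 ppm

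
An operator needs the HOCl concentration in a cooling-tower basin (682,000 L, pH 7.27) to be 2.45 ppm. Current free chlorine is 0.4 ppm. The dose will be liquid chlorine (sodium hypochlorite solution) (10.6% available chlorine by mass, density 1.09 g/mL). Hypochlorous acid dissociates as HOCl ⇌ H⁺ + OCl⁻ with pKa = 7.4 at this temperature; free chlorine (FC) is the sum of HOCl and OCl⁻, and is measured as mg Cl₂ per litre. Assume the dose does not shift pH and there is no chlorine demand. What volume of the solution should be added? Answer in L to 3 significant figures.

[OCl⁻]/[HOCl] = 10^(pH − pKa) = 10^(7.27 − 7.4) = 0.7413; fraction as HOCl = 1/(1 + 0.7413) = 0.5743.
Free chlorine required for 2.45 ppm HOCl: 2.45 / 0.5743 = 4.266 ppm.
FC to add: 4.266 − 0.4 = 3.866 mg/L as Cl₂.
Cl₂ equivalent: 3.866 mg/L × 682,000 L = 2637 g.
Product at 10.6% available Cl: 2637 / 0.106 = 24,880 g.
Volume: 24,880 g ÷ 1.09 g/mL = 22,820 mL.

22.8 L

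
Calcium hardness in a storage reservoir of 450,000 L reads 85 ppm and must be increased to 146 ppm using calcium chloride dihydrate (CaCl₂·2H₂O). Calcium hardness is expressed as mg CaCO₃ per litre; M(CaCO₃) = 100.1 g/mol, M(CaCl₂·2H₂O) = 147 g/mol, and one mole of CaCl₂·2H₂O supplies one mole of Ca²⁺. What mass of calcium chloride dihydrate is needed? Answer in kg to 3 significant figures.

Hardness to add: (146 − 85) = 61 mg/L as CaCO₃ × 450,000 L = 27,450 g as CaCO₃.
Moles of Ca²⁺ (1 mol Ca²⁺ ≡ 1 mol CaCO₃): 27,450 / 100.1 g/mol = 274.2 mol.
Mass of CaCl₂·2H₂O: 274.2 × 147 = 40,310 g.

40.3 kg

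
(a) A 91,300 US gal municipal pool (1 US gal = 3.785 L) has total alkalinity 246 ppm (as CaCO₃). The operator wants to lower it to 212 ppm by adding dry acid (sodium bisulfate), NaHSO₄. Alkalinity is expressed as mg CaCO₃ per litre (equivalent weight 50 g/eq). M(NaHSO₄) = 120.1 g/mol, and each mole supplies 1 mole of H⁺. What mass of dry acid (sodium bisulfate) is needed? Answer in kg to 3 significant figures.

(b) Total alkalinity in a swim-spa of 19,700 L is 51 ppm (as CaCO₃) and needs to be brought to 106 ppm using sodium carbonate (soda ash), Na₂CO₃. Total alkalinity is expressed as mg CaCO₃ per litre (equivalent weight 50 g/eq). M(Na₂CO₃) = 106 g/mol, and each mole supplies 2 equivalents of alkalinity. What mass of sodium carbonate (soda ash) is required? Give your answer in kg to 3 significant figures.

(a) Volume: 91,300 US gal × 3.785 L/gal = 345,570 L.
(a) Alkalinity to neutralize: (246 − 212) = 34 mg/L as CaCO₃ × 345,570 L = 11,750 g as CaCO₃.
(a) Equivalents of H⁺ required: 11,750 ÷ 50 g/eq = 235 eq = 235 mol NaHSO₄.
(a) Mass of NaHSO₄: 235 × 120.1 = 28,220 g.

(b) Alkalinity to add: (106 − 51) = 55 mg/L as CaCO₃ × 19,700 L = 1084 g as CaCO₃.
(b) Equivalents: 1084 g ÷ 50 g/eq = 21.67 eq.
(b) Each mole of Na₂CO₃ supplies 2 eq, so 21.67 / 2 = 10.84 mol.
(b) Mass: 10.84 mol × 106 g/mol = 1149 g.

(a) 28.2 kg; (b) 1.15 kg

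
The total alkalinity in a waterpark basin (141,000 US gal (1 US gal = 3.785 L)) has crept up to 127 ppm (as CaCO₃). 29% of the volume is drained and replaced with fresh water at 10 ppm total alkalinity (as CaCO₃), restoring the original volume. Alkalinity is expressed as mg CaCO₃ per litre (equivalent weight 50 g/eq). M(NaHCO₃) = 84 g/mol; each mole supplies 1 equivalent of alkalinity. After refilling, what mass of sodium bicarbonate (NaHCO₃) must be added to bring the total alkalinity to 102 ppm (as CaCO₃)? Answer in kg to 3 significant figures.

Volume: 141,000 US gal × 3.785 L/gal = 533,685 L.
After draining 29% and refilling: 127 × 0.71 + 10 × 0.29 = 93.07 ppm.
Deficit to target: 102 − 93.07 = 8.93 mg/L.
As CaCO₃: 8.93 mg/L × 533,685 L = 4766 g; ÷ 50 g/eq ÷ 1 = 95.32 mol NaHCO₃.
Mass: 95.32 × 84 = 8007 g.

8.01 kg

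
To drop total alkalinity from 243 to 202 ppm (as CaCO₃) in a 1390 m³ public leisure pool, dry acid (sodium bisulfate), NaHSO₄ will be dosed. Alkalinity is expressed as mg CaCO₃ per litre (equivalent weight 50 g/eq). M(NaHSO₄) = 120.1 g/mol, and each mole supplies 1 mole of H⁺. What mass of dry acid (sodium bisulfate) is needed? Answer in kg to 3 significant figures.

Volume: 1390 m³ = 1,390,000 L.
Alkalinity to neutralize: (243 − 202) = 41 mg/L as CaCO₃ × 1,390,000 L = 56,990 g as CaCO₃.
Equivalents of H⁺ required: 56,990 ÷ 50 g/eq = 1140 eq = 1140 mol NaHSO₄.
Mass of NaHSO₄: 1140 × 120.1 = 136,900 g.

137 kg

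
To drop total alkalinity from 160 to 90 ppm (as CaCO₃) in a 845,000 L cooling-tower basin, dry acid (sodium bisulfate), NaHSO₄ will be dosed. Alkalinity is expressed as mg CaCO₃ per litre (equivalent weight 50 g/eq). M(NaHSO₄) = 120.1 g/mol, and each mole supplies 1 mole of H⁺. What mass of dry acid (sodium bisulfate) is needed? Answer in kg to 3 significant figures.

Alkalinity to neutralize: (160 − 90) = 70 mg/L as CaCO₃ × 845,000 L = 59,150 g as CaCO₃.
Equivalents of H⁺ required: 59,150 ÷ 50 g/eq = 1183 eq = 1183 mol NaHSO₄.
Mass of NaHSO₄: 1183 × 120.1 = 142,100 g.

142 kg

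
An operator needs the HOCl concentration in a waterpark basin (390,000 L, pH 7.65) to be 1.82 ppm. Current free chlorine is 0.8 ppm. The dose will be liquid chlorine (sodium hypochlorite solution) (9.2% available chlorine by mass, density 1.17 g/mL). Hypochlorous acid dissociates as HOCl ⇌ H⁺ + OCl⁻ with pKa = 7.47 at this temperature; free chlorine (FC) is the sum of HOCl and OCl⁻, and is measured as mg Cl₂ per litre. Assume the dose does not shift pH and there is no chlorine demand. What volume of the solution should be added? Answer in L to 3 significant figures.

13.7 L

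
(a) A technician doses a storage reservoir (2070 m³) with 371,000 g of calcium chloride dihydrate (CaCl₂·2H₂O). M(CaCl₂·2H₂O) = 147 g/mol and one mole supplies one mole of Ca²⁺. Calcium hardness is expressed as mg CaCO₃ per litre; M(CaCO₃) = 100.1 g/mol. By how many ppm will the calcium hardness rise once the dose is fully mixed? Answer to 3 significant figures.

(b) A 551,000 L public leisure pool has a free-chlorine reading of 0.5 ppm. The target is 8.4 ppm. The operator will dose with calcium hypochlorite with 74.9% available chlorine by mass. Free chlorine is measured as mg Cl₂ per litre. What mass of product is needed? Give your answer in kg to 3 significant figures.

(a) 122 ppm; (b) 5.81 kg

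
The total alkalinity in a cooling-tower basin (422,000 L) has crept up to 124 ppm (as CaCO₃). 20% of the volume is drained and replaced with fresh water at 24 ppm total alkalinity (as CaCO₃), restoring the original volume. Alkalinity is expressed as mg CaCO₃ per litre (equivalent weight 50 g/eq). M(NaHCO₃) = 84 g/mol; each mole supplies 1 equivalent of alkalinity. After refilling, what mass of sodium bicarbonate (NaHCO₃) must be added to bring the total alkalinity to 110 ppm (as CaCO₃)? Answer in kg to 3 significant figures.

4.25 kg

After draining 20% and refilling: 124 × 0.80 + 24 × 0.20 = 104 ppm.
Deficit to target: 110 − 104 = 6 mg/L.
As CaCO₃: 6 mg/L × 422,000 L = 2532 g; ÷ 50 g/eq ÷ 1 = 50.64 mol NaHCO₃.
Mass: 50.64 × 84 = 4254 g.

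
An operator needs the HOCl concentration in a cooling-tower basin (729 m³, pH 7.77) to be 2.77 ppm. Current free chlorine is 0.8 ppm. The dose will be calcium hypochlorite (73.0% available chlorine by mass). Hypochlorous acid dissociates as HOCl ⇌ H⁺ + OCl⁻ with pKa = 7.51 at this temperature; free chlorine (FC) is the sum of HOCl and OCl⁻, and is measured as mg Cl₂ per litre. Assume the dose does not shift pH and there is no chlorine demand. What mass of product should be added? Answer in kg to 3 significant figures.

7.00 kg

Volume: 729 m³ = 729,000 L.
[OCl⁻]/[HOCl] = 10^(pH − pKa) = 10^(7.77 − 7.51) = 1.82; fraction as HOCl = 1/(1 + 1.82) = 0.3546.
Free chlorine required for 2.77 ppm HOCl: 2.77 / 0.3546 = 7.811 ppm.
FC to add: 7.811 − 0.8 = 7.011 mg/L as Cl₂.
Cl₂ equivalent: 7.011 mg/L × 729,000 L = 5111 g.
Product at 73.0% available Cl: 5111 / 0.73 = 7001 g.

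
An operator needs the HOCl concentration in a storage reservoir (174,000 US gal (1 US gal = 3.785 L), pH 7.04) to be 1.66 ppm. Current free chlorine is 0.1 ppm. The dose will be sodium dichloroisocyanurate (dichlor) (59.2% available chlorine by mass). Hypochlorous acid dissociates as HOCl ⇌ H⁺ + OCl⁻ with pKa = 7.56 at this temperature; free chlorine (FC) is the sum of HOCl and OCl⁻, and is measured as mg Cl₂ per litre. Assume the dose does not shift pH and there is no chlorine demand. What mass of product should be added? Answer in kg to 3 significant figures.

2.29 kg

Volume: 174,000 US gal × 3.785 L/gal = 658,590 L.
[OCl⁻]/[HOCl] = 10^(pH − pKa) = 10^(7.04 − 7.56) = 0.302; fraction as HOCl = 1/(1 + 0.302) = 0.7681.
Free chlorine required for 1.66 ppm HOCl: 1.66 / 0.7681 = 2.161 ppm.
FC to add: 2.161 − 0.1 = 2.061 mg/L as Cl₂.
Cl₂ equivalent: 2.061 mg/L × 658,590 L = 1358 g.
Product at 59.2% available Cl: 1358 / 0.592 = 2293 g.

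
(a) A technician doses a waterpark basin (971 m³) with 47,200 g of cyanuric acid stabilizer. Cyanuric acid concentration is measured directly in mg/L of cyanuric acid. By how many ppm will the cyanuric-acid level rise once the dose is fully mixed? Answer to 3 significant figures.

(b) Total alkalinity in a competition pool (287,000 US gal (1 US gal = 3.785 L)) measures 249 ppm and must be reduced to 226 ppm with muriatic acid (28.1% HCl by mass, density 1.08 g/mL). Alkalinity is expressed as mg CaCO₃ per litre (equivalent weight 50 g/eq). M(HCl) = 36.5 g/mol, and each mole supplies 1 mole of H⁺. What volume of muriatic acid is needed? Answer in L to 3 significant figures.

(a) 48.6 ppm; (b) 60.1 L

(a) Volume: 971 m³ = 971,000 L.
(a) Rise: 47,200 g / 971,000 L × 1000 = 48.61 mg/L.

(b) Volume: 287,000 US gal × 3.785 L/gal = 1,086,295 L.
(b) Alkalinity to neutralize: (249 − 226) = 23 mg/L as CaCO₃ × 1,086,295 L = 24,980 g as CaCO₃.
(b) Equivalents of H⁺ required: 24,980 ÷ 50 g/eq = 499.7 eq = 499.7 mol HCl.
(b) Mass of HCl: 499.7 × 36.5 = 18,240 g.
(b) Mass of 28.1% solution: 18,240 / 0.281 = 64,910 g.
(b) Volume: 64,910 g ÷ 1.08 g/mL = 60,100 mL.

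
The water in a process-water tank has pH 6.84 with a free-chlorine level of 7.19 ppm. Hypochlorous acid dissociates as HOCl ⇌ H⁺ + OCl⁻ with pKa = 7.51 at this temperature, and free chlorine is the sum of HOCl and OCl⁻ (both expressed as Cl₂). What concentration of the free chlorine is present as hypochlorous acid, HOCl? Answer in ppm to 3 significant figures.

5.92 ppm

[OCl⁻]/[HOCl] = 10^(pH − pKa) = 10^(6.84 − 7.51) = 10^-0.67 = 0.2138.
Fraction as HOCl = 1 / (1 + 0.2138) = 0.8239.
HOCl = 0.8239 × 7.19 ppm = 5.924 ppm.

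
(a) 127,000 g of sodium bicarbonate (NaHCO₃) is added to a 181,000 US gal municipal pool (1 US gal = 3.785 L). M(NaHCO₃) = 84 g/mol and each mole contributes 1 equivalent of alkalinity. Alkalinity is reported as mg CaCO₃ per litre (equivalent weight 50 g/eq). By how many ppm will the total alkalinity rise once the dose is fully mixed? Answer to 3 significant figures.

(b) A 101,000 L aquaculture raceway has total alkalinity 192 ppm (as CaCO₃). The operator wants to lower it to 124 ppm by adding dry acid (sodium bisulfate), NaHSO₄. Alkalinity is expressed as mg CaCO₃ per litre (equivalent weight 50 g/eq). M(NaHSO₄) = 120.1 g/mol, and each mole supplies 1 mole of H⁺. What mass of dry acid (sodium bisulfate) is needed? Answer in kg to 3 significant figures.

(a) Volume: 181,000 US gal × 3.785 L/gal = 685,085 L.
(a) Moles of NaHCO₃: 127,000 g ÷ 84 g/mol = 1512 mol → 1512 eq of alkalinity.
(a) As CaCO₃: 1512 eq × 50 g/eq = 75,600 g.
(a) Rise: 75,600 g / 685,085 L × 1000 = 110.3 mg/L.

(b) Alkalinity to neutralize: (192 − 124) = 68 mg/L as CaCO₃ × 101,000 L = 6868 g as CaCO₃.
(b) Equivalents of H⁺ required: 6868 ÷ 50 g/eq = 137.4 eq = 137.4 mol NaHSO₄.
(b) Mass of NaHSO₄: 137.4 × 120.1 = 16,500 g.

(a) 110 ppm; (b) 16.5 kg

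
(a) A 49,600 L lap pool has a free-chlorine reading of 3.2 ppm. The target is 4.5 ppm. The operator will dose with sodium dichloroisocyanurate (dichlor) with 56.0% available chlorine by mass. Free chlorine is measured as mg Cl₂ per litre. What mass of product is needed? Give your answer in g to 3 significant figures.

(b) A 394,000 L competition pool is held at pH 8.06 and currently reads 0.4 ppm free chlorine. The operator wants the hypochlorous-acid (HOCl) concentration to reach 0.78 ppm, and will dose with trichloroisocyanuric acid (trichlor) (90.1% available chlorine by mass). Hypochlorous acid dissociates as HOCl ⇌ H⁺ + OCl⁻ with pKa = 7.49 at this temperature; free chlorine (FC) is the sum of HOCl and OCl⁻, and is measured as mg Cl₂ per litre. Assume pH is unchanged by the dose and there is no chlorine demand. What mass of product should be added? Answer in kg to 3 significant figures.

(a) Chlorine deficit: 4.5 − 3.2 = 1.3 ppm = 1.3 mg/L as Cl₂.
(a) Cl₂ equivalent needed: 1.3 mg/L × 49,600 L = 64,480 mg = 64.48 g.
(a) Product at 56.0% available chlorine: 64.48 / 0.56 = 115.1 g.

(b) [OCl⁻]/[HOCl] = 10^(pH − pKa) = 10^(8.06 − 7.49) = 3.715; fraction as HOCl = 1/(1 + 3.715) = 0.2121.
(b) Free chlorine required for 0.78 ppm HOCl: 0.78 / 0.2121 = 3.678 ppm.
(b) FC to add: 3.678 − 0.4 = 3.278 mg/L as Cl₂.
(b) Cl₂ equivalent: 3.278 mg/L × 394,000 L = 1292 g.
(b) Product at 90.1% available Cl: 1292 / 0.901 = 1433 g.

(a) 115 g; (b) 1.43 kg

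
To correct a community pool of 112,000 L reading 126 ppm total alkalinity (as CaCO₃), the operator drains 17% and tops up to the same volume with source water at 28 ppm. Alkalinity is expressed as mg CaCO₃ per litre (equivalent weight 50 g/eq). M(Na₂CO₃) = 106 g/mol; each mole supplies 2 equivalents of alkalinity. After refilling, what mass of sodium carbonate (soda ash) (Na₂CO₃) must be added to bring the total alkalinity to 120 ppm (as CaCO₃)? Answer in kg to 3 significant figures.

After draining 17% and refilling: 126 × 0.83 + 28 × 0.17 = 109.34 ppm.
Deficit to target: 120 − 109.34 = 10.66 mg/L.
As CaCO₃: 10.66 mg/L × 112,000 L = 1194 g; ÷ 50 g/eq ÷ 2 = 11.94 mol Na₂CO₃.
Mass: 11.94 × 106 = 1266 g.

1.27 kg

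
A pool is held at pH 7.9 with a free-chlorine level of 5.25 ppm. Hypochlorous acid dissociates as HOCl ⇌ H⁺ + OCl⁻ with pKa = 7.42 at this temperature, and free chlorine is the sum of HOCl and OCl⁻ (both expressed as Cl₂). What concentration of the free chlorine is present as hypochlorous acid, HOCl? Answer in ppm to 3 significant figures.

[OCl⁻]/[HOCl] = 10^(pH − pKa) = 10^(7.9 − 7.42) = 10^0.48 = 3.02.
Fraction as HOCl = 1 / (1 + 3.02) = 0.2488.
HOCl = 0.2488 × 5.25 ppm = 1.306 ppm.

1.31 ppm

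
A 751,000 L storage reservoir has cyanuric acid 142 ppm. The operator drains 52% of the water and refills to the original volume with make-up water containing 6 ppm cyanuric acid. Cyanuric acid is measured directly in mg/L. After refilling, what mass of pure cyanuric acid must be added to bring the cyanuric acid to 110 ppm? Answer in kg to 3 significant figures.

After draining 52% and refilling: 142 × 0.48 + 6 × 0.52 = 71.28 ppm.
Deficit to target: 110 − 71.28 = 38.72 mg/L.
Mass: 38.72 mg/L × 751,000 L = 29,080 g cyanuric acid.

29.1 kg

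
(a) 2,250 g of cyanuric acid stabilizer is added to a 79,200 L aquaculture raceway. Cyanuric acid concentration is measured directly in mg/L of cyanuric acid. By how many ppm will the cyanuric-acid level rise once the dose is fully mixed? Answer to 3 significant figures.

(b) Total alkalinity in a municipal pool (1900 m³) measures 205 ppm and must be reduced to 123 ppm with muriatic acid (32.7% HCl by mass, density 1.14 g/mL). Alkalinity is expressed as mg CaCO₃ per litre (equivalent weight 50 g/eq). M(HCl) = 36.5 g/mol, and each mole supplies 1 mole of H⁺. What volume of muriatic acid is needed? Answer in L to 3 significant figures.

(a) Rise: 2,250 g / 79,200 L × 1000 = 28.41 mg/L.

(b) Volume: 1900 m³ = 1,900,000 L.
(b) Alkalinity to neutralize: (205 − 123) = 82 mg/L as CaCO₃ × 1,900,000 L = 155,800 g as CaCO₃.
(b) Equivalents of H⁺ required: 155,800 ÷ 50 g/eq = 3116 eq = 3116 mol HCl.
(b) Mass of HCl: 3116 × 36.5 = 113,700 g.
(b) Mass of 32.7% solution: 113,700 / 0.327 = 347,800 g.
(b) Volume: 347,800 g ÷ 1.14 g/mL = 305,100 mL.

(a) 28.4 ppm; (b) 305 L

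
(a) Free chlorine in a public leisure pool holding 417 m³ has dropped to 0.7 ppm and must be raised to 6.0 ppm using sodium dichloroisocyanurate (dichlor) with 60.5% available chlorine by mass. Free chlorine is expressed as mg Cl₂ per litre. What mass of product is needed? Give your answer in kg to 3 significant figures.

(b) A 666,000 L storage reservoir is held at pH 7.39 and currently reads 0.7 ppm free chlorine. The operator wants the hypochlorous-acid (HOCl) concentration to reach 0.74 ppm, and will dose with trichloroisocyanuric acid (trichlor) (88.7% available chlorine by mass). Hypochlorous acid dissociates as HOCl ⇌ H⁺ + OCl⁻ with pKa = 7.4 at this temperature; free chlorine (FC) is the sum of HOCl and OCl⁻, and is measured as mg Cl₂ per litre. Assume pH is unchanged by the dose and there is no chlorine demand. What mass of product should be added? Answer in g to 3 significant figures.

(a) 3.65 kg; (b) 573 g

(a) Volume: 417 m³ = 417,000 L.
(a) Chlorine deficit: 6.0 − 0.7 = 5.3 ppm = 5.3 mg/L as Cl₂.
(a) Cl₂ equivalent needed: 5.3 mg/L × 417,000 L = 2,210,000 mg = 2210 g.
(a) Product at 60.5% available chlorine: 2210 / 0.605 = 3653 g.

(b) [OCl⁻]/[HOCl] = 10^(pH − pKa) = 10^(7.39 − 7.4) = 0.9772; fraction as HOCl = 1/(1 + 0.9772) = 0.5058.
(b) Free chlorine required for 0.74 ppm HOCl: 0.74 / 0.5058 = 1.463 ppm.
(b) FC to add: 1.463 − 0.7 = 0.7632 mg/L as Cl₂.
(b) Cl₂ equivalent: 0.7632 mg/L × 666,000 L = 508.3 g.
(b) Product at 88.7% available Cl: 508.3 / 0.887 = 573 g.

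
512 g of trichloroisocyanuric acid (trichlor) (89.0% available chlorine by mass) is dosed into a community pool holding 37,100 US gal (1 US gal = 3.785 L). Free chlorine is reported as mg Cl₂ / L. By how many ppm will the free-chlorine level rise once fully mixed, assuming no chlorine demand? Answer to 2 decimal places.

Volume: 37,100 US gal × 3.785 L/gal = 140,424 L.
Available chlorine delivered: 512 g × 0.89 = 455.7 g as Cl₂.
Concentration rise: 455.7 g / 140,424 L = 3.245 mg/L = 3.25 ppm.

3.25 ppm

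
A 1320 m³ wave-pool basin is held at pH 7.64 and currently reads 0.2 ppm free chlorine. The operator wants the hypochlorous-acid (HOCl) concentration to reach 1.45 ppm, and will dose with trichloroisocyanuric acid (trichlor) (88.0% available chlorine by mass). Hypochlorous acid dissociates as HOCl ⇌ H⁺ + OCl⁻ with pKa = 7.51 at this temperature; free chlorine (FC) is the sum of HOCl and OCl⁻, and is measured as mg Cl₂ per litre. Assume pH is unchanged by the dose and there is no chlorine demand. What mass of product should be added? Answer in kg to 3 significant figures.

4.81 kg

Volume: 1320 m³ = 1,320,000 L.
[OCl⁻]/[HOCl] = 10^(pH − pKa) = 10^(7.64 − 7.51) = 1.349; fraction as HOCl = 1/(1 + 1.349) = 0.4257.
Free chlorine required for 1.45 ppm HOCl: 1.45 / 0.4257 = 3.406 ppm.
FC to add: 3.406 − 0.2 = 3.206 mg/L as Cl₂.
Cl₂ equivalent: 3.206 mg/L × 1,320,000 L = 4232 g.
Product at 88.0% available Cl: 4232 / 0.88 = 4809 g.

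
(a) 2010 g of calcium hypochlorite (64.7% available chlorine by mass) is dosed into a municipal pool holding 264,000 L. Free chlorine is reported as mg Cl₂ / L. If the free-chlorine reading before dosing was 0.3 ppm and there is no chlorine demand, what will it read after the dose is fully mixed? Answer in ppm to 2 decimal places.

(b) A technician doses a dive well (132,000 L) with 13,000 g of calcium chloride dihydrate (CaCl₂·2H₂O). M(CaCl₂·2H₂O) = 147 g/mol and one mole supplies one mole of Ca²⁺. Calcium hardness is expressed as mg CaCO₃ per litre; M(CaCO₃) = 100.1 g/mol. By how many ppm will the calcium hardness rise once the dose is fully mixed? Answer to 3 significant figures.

(a) Available chlorine delivered: 2010 g × 0.647 = 1300 g as Cl₂.
(a) Concentration rise: 1300 g / 264,000 L = 4.926 mg/L = 4.93 ppm.
(a) Final FC: 0.3 + 4.93 = 5.23 ppm.

(b) Moles of Ca²⁺: 13,000 g ÷ 147 g/mol = 88.44 mol.
(b) As CaCO₃: 88.44 mol × 100.1 g/mol = 8852 g.
(b) Rise: 8852 g / 132,000 L × 1000 = 67.06 mg/L.

(a) 5.23 ppm; (b) 67.1 ppm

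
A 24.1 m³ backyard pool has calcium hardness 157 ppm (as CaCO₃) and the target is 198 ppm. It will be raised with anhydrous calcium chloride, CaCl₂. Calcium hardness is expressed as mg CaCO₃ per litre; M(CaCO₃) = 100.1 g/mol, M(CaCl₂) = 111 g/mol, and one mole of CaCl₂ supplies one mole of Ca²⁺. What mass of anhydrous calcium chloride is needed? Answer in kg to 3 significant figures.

1.10 kg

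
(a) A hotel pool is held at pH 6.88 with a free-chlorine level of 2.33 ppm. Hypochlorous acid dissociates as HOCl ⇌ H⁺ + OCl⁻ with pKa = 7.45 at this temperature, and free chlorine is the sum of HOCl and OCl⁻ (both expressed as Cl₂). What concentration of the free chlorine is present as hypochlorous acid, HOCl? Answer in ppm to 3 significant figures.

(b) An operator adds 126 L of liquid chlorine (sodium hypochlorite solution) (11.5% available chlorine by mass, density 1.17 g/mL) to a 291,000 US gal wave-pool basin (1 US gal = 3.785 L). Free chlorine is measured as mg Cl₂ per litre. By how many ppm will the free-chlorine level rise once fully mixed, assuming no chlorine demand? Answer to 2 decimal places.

(a) [OCl⁻]/[HOCl] = 10^(pH − pKa) = 10^(6.88 − 7.45) = 10^-0.57 = 0.2692.
(a) Fraction as HOCl = 1 / (1 + 0.2692) = 0.7879.
(a) HOCl = 0.7879 × 2.33 ppm = 1.836 ppm.

(b) Volume: 291,000 US gal × 3.785 L/gal = 1,101,435 L.
(b) Mass of solution: 126 L × 1000 mL/L × 1.17 g/mL = 147,400 g.
(b) Available chlorine delivered: 147,400 g × 0.115 = 16,950 g as Cl₂.
(b) Concentration rise: 16,950 g / 1,101,435 L = 15.39 mg/L = 15.39 ppm.

(a) 1.84 ppm; (b) 15.39 ppm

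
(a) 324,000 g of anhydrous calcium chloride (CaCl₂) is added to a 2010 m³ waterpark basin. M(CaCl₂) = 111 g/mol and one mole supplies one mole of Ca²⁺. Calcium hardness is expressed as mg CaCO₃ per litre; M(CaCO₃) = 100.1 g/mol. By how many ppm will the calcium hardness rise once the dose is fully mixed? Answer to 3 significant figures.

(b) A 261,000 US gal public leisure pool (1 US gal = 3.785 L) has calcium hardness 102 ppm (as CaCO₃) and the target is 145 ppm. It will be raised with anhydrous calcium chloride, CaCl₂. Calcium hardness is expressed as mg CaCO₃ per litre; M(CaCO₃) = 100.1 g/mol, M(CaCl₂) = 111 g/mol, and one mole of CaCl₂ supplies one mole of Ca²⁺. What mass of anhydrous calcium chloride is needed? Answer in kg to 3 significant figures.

(a) 145 ppm; (b) 47.1 kg

(a) Volume: 2010 m³ = 2,010,000 L.
(a) Moles of Ca²⁺: 324,000 g ÷ 111 g/mol = 2919 mol.
(a) As CaCO₃: 2919 mol × 100.1 g/mol = 292,200 g.
(a) Rise: 292,200 g / 2,010,000 L × 1000 = 145.4 mg/L.

(b) Volume: 261,000 US gal × 3.785 L/gal = 987,885 L.
(b) Hardness to add: (145 − 102) = 43 mg/L as CaCO₃ × 987,885 L = 42,480 g as CaCO₃.
(b) Moles of Ca²⁺ (1 mol Ca²⁺ ≡ 1 mol CaCO₃): 42,480 / 100.1 g/mol = 424.4 mol.
(b) Mass of CaCl₂: 424.4 × 111 = 47,100 g.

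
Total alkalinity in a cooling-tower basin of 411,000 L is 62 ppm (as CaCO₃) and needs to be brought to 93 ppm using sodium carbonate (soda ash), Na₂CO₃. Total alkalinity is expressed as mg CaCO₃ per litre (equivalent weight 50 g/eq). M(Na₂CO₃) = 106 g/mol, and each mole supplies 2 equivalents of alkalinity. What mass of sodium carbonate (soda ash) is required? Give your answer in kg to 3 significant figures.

Alkalinity to add: (93 − 62) = 31 mg/L as CaCO₃ × 411,000 L = 12,740 g as CaCO₃.
Equivalents: 12,740 g ÷ 50 g/eq = 254.8 eq.
Each mole of Na₂CO₃ supplies 2 eq, so 254.8 / 2 = 127.4 mol.
Mass: 127.4 mol × 106 g/mol = 13,510 g.

13.5 kg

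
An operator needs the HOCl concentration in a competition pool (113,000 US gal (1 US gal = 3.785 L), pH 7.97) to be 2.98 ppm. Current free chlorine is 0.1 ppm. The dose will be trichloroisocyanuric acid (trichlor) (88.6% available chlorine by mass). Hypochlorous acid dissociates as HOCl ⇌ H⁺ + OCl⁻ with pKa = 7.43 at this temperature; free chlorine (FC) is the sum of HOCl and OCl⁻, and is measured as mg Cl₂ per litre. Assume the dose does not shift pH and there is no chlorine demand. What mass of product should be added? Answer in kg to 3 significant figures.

6.38 kg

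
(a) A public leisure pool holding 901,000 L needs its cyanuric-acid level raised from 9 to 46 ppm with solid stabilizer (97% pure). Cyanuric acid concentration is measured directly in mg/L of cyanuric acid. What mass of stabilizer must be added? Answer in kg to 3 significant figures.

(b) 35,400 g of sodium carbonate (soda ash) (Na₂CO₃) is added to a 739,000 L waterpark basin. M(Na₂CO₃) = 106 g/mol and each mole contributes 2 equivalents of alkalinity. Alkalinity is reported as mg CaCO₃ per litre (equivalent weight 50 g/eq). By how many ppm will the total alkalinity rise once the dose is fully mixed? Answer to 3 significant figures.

(a) 34.4 kg; (b) 45.2 ppm

(a) CYA to add: (46 − 9) = 37 mg/L × 901,000 L = 33,340 g cyanuric acid.
(a) At 97% purity: 33,340 / 0.97 = 34,370 g product.

(b) Moles of Na₂CO₃: 35,400 g ÷ 106 g/mol = 334 mol → 667.9 eq of alkalinity.
(b) As CaCO₃: 667.9 eq × 50 g/eq = 33,400 g.
(b) Rise: 33,400 g / 739,000 L × 1000 = 45.19 mg/L.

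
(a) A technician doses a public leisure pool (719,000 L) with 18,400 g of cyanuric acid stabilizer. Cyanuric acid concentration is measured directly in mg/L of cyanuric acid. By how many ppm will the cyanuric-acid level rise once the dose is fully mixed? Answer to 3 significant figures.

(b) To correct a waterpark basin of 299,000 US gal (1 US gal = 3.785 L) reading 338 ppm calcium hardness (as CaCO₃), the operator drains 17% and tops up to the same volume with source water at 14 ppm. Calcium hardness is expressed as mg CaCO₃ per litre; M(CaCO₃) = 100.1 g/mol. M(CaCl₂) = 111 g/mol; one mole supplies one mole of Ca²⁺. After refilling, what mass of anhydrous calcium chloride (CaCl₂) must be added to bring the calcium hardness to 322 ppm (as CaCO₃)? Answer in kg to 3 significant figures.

(a) 25.6 ppm; (b) 49.0 kg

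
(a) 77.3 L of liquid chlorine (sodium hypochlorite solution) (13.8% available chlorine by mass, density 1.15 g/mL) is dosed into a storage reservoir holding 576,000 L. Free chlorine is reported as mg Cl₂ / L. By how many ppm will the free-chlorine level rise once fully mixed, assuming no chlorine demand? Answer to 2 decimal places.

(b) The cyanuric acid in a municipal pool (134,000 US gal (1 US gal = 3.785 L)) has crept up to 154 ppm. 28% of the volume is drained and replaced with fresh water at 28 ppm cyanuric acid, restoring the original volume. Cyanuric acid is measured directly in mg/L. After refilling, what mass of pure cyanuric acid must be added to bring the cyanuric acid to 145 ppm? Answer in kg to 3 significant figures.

(a) 21.30 ppm; (b) 13.3 kg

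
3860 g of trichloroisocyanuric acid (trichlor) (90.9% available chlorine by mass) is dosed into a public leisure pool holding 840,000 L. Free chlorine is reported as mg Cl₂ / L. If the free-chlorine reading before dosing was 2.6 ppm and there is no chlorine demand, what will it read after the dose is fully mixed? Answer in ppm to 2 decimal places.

6.78 ppm

Available chlorine delivered: 3860 g × 0.909 = 3509 g as Cl₂.
Concentration rise: 3509 g / 840,000 L = 4.177 mg/L = 4.18 ppm.
Final FC: 2.6 + 4.18 = 6.78 ppm.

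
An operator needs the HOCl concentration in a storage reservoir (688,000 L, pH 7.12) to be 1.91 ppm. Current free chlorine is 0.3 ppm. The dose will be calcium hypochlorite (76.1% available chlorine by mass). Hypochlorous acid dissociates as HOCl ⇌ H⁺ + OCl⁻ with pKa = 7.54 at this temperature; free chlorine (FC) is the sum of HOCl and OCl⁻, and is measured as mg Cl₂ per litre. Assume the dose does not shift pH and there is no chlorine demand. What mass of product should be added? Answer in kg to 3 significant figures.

2.11 kg

[OCl⁻]/[HOCl] = 10^(pH − pKa) = 10^(7.12 − 7.54) = 0.3802; fraction as HOCl = 1/(1 + 0.3802) = 0.7245.
Free chlorine required for 1.91 ppm HOCl: 1.91 / 0.7245 = 2.636 ppm.
FC to add: 2.636 − 0.3 = 2.336 mg/L as Cl₂.
Cl₂ equivalent: 2.336 mg/L × 688,000 L = 1607 g.
Product at 76.1% available Cl: 1607 / 0.761 = 2112 g.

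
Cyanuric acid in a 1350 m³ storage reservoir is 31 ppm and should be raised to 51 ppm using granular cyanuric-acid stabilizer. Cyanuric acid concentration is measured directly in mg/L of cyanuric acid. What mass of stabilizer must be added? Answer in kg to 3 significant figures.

Volume: 1350 m³ = 1,350,000 L.
CYA to add: (51 − 31) = 20 mg/L × 1,350,000 L = 27,000 g cyanuric acid.

27.0 kg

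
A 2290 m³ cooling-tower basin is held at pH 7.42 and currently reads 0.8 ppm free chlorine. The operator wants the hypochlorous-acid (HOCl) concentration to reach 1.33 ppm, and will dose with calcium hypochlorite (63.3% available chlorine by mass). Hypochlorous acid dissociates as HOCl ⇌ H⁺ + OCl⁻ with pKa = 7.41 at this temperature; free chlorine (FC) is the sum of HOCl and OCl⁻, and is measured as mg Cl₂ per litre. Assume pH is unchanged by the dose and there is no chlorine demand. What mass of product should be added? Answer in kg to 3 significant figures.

6.84 kg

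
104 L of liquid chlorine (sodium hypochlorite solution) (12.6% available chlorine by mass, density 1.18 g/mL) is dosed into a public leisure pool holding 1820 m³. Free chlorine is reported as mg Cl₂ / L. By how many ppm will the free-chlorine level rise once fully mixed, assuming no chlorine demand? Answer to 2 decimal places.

8.50 ppm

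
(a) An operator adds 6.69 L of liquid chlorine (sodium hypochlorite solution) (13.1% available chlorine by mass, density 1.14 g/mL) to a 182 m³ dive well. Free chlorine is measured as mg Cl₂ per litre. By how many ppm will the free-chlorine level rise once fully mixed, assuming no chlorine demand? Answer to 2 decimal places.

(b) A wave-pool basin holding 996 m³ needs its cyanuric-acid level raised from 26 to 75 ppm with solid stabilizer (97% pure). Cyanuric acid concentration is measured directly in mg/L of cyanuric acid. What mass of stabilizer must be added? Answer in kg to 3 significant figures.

(a) 5.49 ppm; (b) 50.3 kg

(a) Volume: 182 m³ = 182,000 L.
(a) Mass of solution: 6.69 L × 1000 mL/L × 1.14 g/mL = 7627 g.
(a) Available chlorine delivered: 7627 g × 0.131 = 999.1 g as Cl₂.
(a) Concentration rise: 999.1 g / 182,000 L = 5.489 mg/L = 5.49 ppm.

(b) Volume: 996 m³ = 996,000 L.
(b) CYA to add: (75 − 26) = 49 mg/L × 996,000 L = 48,800 g cyanuric acid.
(b) At 97% purity: 48,800 / 0.97 = 50,310 g product.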